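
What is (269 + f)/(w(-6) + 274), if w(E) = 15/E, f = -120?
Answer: 298/543 ≈ 0.54880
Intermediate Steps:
(269 + f)/(w(-6) + 274) = (269 - 120)/(15/(-6) + 274) = 149/(15*(-⅙) + 274) = 149/(-5/2 + 274) = 149/(543/2) = 149*(2/543) = 298/543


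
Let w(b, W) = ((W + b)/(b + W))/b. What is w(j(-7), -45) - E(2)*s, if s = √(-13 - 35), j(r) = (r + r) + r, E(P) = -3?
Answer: -1/21 + 12*I*√3 ≈ -0.047619 + 20.785*I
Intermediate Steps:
j(r) = 3*r (j(r) = 2*r + r = 3*r)
s = 4*I*√3 (s = √(-48) = 4*I*√3 ≈ 6.9282*I)
w(b, W) = 1/b (w(b, W) = ((W + b)/(W + b))/b = 1/b)
w(j(-7), -45) - E(2)*s = 1/(3*(-7)) - (-3)*4*I*√3 = 1/(-21) - (-12)*I*√3 = -1/21 + 12*I*√3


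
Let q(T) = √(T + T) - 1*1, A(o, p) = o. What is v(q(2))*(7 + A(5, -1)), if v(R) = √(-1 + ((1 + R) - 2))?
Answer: 12*I ≈ 12.0*I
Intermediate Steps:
q(T) = -1 + √2*√T (q(T) = √(2*T) - 1 = √2*√T - 1 = -1 + √2*√T)
v(R) = √(-2 + R) (v(R) = √(-1 + (-1 + R)) = √(-2 + R))
v(q(2))*(7 + A(5, -1)) = √(-2 + (-1 + √2*√2))*(7 + 5) = √(-2 + (-1 + 2))*12 = √(-2 + 1)*12 = √(-1)*12 = I*12 = 12*I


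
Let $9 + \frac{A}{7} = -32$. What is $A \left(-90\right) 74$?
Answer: $1911420$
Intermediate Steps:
$A = -287$ ($A = -63 + 7 \left(-32\right) = -63 - 224 = -287$)
$A \left(-90\right) 74 = \left(-287\right) \left(-90\right) 74 = 25830 \cdot 74 = 1911420$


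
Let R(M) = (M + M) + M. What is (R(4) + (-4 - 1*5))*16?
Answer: 48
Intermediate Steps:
R(M) = 3*M (R(M) = 2*M + M = 3*M)
(R(4) + (-4 - 1*5))*16 = (3*4 + (-4 - 1*5))*16 = (12 + (-4 - 5))*16 = (12 - 9)*16 = 3*16 = 48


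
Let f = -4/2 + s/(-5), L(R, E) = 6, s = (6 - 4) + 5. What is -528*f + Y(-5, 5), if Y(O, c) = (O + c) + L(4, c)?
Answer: 9006/5 ≈ 1801.2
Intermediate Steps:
s = 7 (s = 2 + 5 = 7)
f = -17/5 (f = -4/2 + 7/(-5) = -4*½ + 7*(-⅕) = -2 - 7/5 = -17/5 ≈ -3.4000)
Y(O, c) = 6 + O + c (Y(O, c) = (O + c) + 6 = 6 + O + c)
-528*f + Y(-5, 5) = -528*(-17)/5 + (6 - 5 + 5) = -44*(-204/5) + 6 = 8976/5 + 6 = 9006/5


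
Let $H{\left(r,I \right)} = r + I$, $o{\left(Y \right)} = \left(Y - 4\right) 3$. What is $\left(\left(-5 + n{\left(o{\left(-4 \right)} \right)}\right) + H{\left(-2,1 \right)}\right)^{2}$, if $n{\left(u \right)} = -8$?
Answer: $196$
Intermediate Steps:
$o{\left(Y \right)} = -12 + 3 Y$ ($o{\left(Y \right)} = \left(-4 + Y\right) 3 = -12 + 3 Y$)
$H{\left(r,I \right)} = I + r$
$\left(\left(-5 + n{\left(o{\left(-4 \right)} \right)}\right) + H{\left(-2,1 \right)}\right)^{2} = \left(\left(-5 - 8\right) + \left(1 - 2\right)\right)^{2} = \left(-13 - 1\right)^{2} = \left(-14\right)^{2} = 196$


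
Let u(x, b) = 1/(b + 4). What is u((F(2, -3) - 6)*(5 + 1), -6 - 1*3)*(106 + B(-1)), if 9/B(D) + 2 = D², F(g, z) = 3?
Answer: -97/5 ≈ -19.400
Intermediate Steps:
B(D) = 9/(-2 + D²)
u(x, b) = 1/(4 + b)
u((F(2, -3) - 6)*(5 + 1), -6 - 1*3)*(106 + B(-1)) = (106 + 9/(-2 + (-1)²))/(4 + (-6 - 1*3)) = (106 + 9/(-2 + 1))/(4 + (-6 - 3)) = (106 + 9/(-1))/(4 - 9) = (106 + 9*(-1))/(-5) = -(106 - 9)/5 = -⅕*97 = -97/5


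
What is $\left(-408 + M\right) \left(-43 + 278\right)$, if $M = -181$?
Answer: $-138415$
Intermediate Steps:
$\left(-408 + M\right) \left(-43 + 278\right) = \left(-408 - 181\right) \left(-43 + 278\right) = \left(-589\right) 235 = -138415$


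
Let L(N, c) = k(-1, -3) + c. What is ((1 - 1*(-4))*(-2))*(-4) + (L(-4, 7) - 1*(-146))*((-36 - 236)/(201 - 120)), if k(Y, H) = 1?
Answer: -38648/81 ≈ -477.14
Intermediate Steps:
L(N, c) = 1 + c
((1 - 1*(-4))*(-2))*(-4) + (L(-4, 7) - 1*(-146))*((-36 - 236)/(201 - 120)) = ((1 - 1*(-4))*(-2))*(-4) + ((1 + 7) - 1*(-146))*((-36 - 236)/(201 - 120)) = ((1 + 4)*(-2))*(-4) + (8 + 146)*(-272/81) = (5*(-2))*(-4) + 154*(-272*1/81) = -10*(-4) + 154*(-272/81) = 40 - 41888/81 = -38648/81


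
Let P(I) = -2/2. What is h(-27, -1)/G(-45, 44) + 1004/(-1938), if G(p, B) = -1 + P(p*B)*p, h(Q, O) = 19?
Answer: -3677/42636 ≈ -0.086242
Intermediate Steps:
P(I) = -1 (P(I) = -2*½ = -1)
G(p, B) = -1 - p
h(-27, -1)/G(-45, 44) + 1004/(-1938) = 19/(-1 - 1*(-45)) + 1004/(-1938) = 19/(-1 + 45) + 1004*(-1/1938) = 19/44 - 502/969 = -3677/42636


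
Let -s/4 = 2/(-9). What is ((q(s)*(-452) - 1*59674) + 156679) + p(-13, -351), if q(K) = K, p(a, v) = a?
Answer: 869312/9 ≈ 96590.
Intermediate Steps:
s = 8/9 (s = -8/(-9) = -8*(-1)/9 = -4*(-2/9) = 8/9 ≈ 0.88889)
((q(s)*(-452) - 1*59674) + 156679) + p(-13, -351) = (((8/9)*(-452) - 1*59674) + 156679) - 13 = ((-3616/9 - 59674) + 156679) - 13 = (-540682/9 + 156679) - 13 = 869429/9 - 13 = 869312/9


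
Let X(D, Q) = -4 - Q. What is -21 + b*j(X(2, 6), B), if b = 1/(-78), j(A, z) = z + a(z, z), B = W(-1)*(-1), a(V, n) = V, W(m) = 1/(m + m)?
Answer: -1639/78 ≈ -21.013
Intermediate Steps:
W(m) = 1/(2*m)
B = 1/2 (B = ((1/2)/(-1))*(-1) = ((1/2)*(-1))*(-1) = -1/2*(-1) = 1/2 ≈ 0.50000)
j(A, z) = 2*z (j(A, z) = z + z = 2*z)
b = -1/78 ≈ -0.012821
-21 + b*j(X(2, 6), B) = -21 - 1/(39*2) = -21 - 1/78*1 = -21 - 1/78 = -1639/78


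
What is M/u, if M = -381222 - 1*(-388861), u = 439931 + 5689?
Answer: 7639/445620 ≈ 0.017142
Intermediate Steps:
u = 445620
M = 7639 (M = -381222 + 388861 = 7639)
M/u = 7639/445620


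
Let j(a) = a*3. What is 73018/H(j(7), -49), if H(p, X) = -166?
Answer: -36509/83 ≈ -439.87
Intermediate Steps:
j(a) = 3*a
73018/H(j(7), -49) = 73018/(-166) = 73018*(-1/166) = -36509/83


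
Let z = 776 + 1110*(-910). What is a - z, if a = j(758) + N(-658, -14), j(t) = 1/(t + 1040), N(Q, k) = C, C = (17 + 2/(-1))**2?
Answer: 1815169103/1798 ≈ 1.0095e+6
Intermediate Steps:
C = 225 (C = (17 + 2*(-1))**2 = (17 - 2)**2 = 15**2 = 225)
N(Q, k) = 225
j(t) = 1/(1040 + t)
z = -1009324 (z = 776 - 1010100 = -1009324)
a = 404551/1798 (a = 1/(1040 + 758) + 225 = 1/1798 + 225 = 404551/1798 ≈ 225.00)
a - z = 404551/1798 - 1*(-1009324) = 404551/1798 + 1009324 = 1815169103/1798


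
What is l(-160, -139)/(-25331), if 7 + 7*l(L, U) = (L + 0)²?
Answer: -25593/177317 ≈ -0.14433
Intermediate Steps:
l(L, U) = -1 + L²/7 (l(L, U) = -1 + (L + 0)²/7 = -1 + L²/7)
l(-160, -139)/(-25331) = (-1 + (⅐)*(-160)²)/(-25331) = (-1 + (⅐)*25600)*(-1/25331) = (-1 + 25600/7)*(-1/25331) = (25593/7)*(-1/25331) = -25593/177317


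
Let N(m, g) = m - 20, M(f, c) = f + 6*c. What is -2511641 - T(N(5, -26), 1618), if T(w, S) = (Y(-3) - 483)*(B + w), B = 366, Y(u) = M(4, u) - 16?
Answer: -2331578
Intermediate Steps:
Y(u) = -12 + 6*u (Y(u) = (4 + 6*u) - 16 = -12 + 6*u)
N(m, g) = -20 + m
T(w, S) = -187758 - 513*w (T(w, S) = ((-12 + 6*(-3)) - 483)*(366 + w) = ((-12 - 18) - 483)*(366 + w) = (-30 - 483)*(366 + w) = -513*(366 + w) = -187758 - 513*w)
-2511641 - T(N(5, -26), 1618) = -2511641 - (-187758 - 513*(-20 + 5)) = -2511641 - (-187758 - 513*(-15)) = -2511641 - (-187758 + 7695) = -2511641 - 1*(-180063) = -2511641 + 180063 = -2331578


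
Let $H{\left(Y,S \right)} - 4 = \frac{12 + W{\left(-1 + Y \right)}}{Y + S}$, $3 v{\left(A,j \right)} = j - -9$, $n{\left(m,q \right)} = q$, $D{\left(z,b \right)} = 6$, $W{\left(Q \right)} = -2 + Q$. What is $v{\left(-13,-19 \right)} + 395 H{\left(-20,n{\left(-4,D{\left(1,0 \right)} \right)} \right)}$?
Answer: $\frac{79255}{42} \approx 1887.0$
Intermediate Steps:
$v{\left(A,j \right)} = 3 + \frac{j}{3}$ ($v{\left(A,j \right)} = \frac{j - -9}{3} = \frac{j + 9}{3} = \frac{9 + j}{3} = 3 + \frac{j}{3}$)
$H{\left(Y,S \right)} = 4 + \frac{9 + Y}{S + Y}$ ($H{\left(Y,S \right)} = 4 + \frac{12 + \left(-2 + \left(-1 + Y\right)\right)}{Y + S} = 4 + \frac{12 + \left(-3 + Y\right)}{S + Y} = 4 + \frac{9 + Y}{S + Y}$)
$v{\left(-13,-19 \right)} + 395 H{\left(-20,n{\left(-4,D{\left(1,0 \right)} \right)} \right)} = \left(3 + \frac{1}{3} \left(-19\right)\right) + 395 \frac{9 + 4 \cdot 6 + 5 \left(-20\right)}{6 - 20} = \left(3 - \frac{19}{3}\right) + 395 \frac{9 + 24 - 100}{-14} = - \frac{10}{3} + 395 \left(\left(- \frac{1}{14}\right) \left(-67\right)\right) = - \frac{10}{3} + 395 \cdot \frac{67}{14} = - \frac{10}{3} + \frac{26465}{14} = \frac{79255}{42}$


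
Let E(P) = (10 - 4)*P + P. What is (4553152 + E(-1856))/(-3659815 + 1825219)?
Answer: -1135040/458649 ≈ -2.4747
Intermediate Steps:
E(P) = 7*P (E(P) = 6*P + P = 7*P)
(4553152 + E(-1856))/(-3659815 + 1825219) = (4553152 + 7*(-1856))/(-3659815 + 1825219) = (4553152 - 12992)/(-1834596) = 4540160*(-1/1834596) = -1135040/458649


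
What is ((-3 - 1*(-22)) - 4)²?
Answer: 225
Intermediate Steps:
((-3 - 1*(-22)) - 4)² = ((-3 + 22) - 4)² = (19 - 4)² = 15² = 225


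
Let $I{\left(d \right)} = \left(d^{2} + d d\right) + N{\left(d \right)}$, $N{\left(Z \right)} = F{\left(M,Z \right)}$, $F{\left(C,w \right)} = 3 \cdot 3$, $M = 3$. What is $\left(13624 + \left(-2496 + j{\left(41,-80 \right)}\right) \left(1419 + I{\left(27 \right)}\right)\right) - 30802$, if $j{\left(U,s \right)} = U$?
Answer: $-7102308$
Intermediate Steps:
$F{\left(C,w \right)} = 9$
$N{\left(Z \right)} = 9$
$I{\left(d \right)} = 9 + 2 d^{2}$ ($I{\left(d \right)} = \left(d^{2} + d d\right) + 9 = \left(d^{2} + d^{2}\right) + 9 = 2 d^{2} + 9 = 9 + 2 d^{2}$)
$\left(13624 + \left(-2496 + j{\left(41,-80 \right)}\right) \left(1419 + I{\left(27 \right)}\right)\right) - 30802 = \left(13624 + \left(-2496 + 41\right) \left(1419 + \left(9 + 2 \cdot 27^{2}\right)\right)\right) - 30802 = \left(13624 - 2455 \left(1419 + \left(9 + 2 \cdot 729\right)\right)\right) - 30802 = \left(13624 - 2455 \left(1419 + \left(9 + 1458\right)\right)\right) - 30802 = \left(13624 - 2455 \left(1419 + 1467\right)\right) - 30802 = \left(13624 - 7085130\right) - 30802 = -7071506 - 30802 = -7102308$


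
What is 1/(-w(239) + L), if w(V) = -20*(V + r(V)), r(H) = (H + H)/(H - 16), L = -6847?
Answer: -223/451381 ≈ -0.00049404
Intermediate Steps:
r(H) = 2*H/(-16 + H) (r(H) = (2*H)/(-16 + H) = 2*H/(-16 + H))
w(V) = -20*V - 40*V/(-16 + V) (w(V) = -20*(V + 2*V/(-16 + V)) = -20*V - 40*V/(-16 + V))
1/(-w(239) + L) = 1/(-20*239*(14 - 1*239)/(-16 + 239) - 6847) = 1/(-20*239*(14 - 239)/223 - 6847) = 1/(-20*239*(-225)/223 - 6847) = 1/(-1*(-1075500/223) - 6847) = 1/(1075500/223 - 6847) = 1/(-451381/223) = -223/451381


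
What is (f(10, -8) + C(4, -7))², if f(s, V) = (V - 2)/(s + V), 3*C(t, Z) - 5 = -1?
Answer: 121/9 ≈ 13.444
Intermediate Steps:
C(t, Z) = 4/3 (C(t, Z) = 5/3 + (⅓)*(-1) = 5/3 - ⅓ = 4/3)
f(s, V) = (-2 + V)/(V + s)
(f(10, -8) + C(4, -7))² = ((-2 - 8)/(-8 + 10) + 4/3)² = (-10/2 + 4/3)² = ((½)*(-10) + 4/3)² = (-5 + 4/3)² = (-11/3)² = 121/9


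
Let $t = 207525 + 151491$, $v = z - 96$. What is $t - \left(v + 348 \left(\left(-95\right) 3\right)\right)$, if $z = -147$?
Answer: $458439$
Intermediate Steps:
$v = -243$ ($v = -147 - 96 = -243$)
$t = 359016$
$t - \left(v + 348 \left(\left(-95\right) 3\right)\right) = 359016 - \left(-243 + 348 \left(\left(-95\right) 3\right)\right) = 359016 - \left(-243 + 348 \left(-285\right)\right) = 359016 - \left(-243 - 99180\right) = 359016 - -99423 = 359016 + 99423 = 458439$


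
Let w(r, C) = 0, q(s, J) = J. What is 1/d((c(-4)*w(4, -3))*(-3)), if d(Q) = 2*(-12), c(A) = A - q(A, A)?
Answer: -1/24 ≈ -0.041667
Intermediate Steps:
c(A) = 0 (c(A) = A - A = 0)
d(Q) = -24
1/d((c(-4)*w(4, -3))*(-3)) = 1/(-24) = -1/24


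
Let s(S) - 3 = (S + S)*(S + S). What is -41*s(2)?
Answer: -779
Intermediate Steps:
s(S) = 3 + 4*S**2 (s(S) = 3 + (S + S)*(S + S) = 3 + (2*S)*(2*S) = 3 + 4*S**2)
-41*s(2) = -41*(3 + 4*2**2) = -41*(3 + 4*4) = -41*(3 + 16) = -41*19 = -779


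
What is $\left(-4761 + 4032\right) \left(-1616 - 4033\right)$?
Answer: $4118121$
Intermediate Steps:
$\left(-4761 + 4032\right) \left(-1616 - 4033\right) = \left(-729\right) \left(-5649\right) = 4118121$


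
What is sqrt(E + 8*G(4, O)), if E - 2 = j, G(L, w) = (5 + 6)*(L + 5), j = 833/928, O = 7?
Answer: sqrt(42784570)/232 ≈ 28.194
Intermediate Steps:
j = 833/928 (j = 833*(1/928) = 833/928 ≈ 0.89763)
G(L, w) = 55 + 11*L (G(L, w) = 11*(5 + L) = 55 + 11*L)
E = 2689/928 (E = 2 + 833/928 = 2689/928 ≈ 2.8976)
sqrt(E + 8*G(4, O)) = sqrt(2689/928 + 8*(55 + 11*4)) = sqrt(2689/928 + 8*(55 + 44)) = sqrt(2689/928 + 8*99) = sqrt(2689/928 + 792) = sqrt(737665/928) = sqrt(42784570)/232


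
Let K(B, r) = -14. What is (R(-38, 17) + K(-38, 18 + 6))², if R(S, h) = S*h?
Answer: 435600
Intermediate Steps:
(R(-38, 17) + K(-38, 18 + 6))² = (-38*17 - 14)² = (-646 - 14)² = (-660)² = 435600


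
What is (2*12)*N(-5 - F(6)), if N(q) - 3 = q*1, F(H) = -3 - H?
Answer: 168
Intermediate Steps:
N(q) = 3 + q (N(q) = 3 + q*1 = 3 + q)
(2*12)*N(-5 - F(6)) = (2*12)*(3 + (-5 - (-3 - 1*6))) = 24*(3 + (-5 - (-3 - 6))) = 24*(3 + (-5 - 1*(-9))) = 24*(3 + (-5 + 9)) = 24*(3 + 4) = 24*7 = 168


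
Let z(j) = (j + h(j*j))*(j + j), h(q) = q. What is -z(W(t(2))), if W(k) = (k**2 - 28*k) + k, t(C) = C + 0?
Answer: 245000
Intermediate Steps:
t(C) = C
W(k) = k**2 - 27*k
z(j) = 2*j*(j + j**2) (z(j) = (j + j*j)*(j + j) = (j + j**2)*(2*j) = 2*j*(j + j**2))
-z(W(t(2))) = -2*(2*(-27 + 2))**2*(1 + 2*(-27 + 2)) = -2*(2*(-25))**2*(1 + 2*(-25)) = -2*(-50)**2*(1 - 50) = -2*2500*(-49) = -1*(-245000) = 245000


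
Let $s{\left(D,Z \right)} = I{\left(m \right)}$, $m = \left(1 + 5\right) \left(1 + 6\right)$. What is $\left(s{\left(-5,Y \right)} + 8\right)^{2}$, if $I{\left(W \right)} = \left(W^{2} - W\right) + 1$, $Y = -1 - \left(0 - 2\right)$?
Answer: $2996361$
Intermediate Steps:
$Y = 1$ ($Y = -1 - -2 = -1 + 2 = 1$)
$m = 42$ ($m = 6 \cdot 7 = 42$)
$I{\left(W \right)} = 1 + W^{2} - W$
$s{\left(D,Z \right)} = 1723$ ($s{\left(D,Z \right)} = 1 + 42^{2} - 42 = 1 + 1764 - 42 = 1723$)
$\left(s{\left(-5,Y \right)} + 8\right)^{2} = \left(1723 + 8\right)^{2} = 1731^{2} = 2996361$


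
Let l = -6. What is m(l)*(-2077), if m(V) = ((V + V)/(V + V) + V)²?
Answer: -51925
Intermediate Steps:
m(V) = (1 + V)² (m(V) = ((2*V)/((2*V)) + V)² = ((2*V)*(1/(2*V)) + V)² = (1 + V)²)
m(l)*(-2077) = (1 - 6)²*(-2077) = (-5)²*(-2077) = 25*(-2077) = -51925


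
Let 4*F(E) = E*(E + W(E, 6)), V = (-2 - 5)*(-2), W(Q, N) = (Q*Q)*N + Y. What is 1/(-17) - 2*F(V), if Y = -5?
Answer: -141016/17 ≈ -8295.1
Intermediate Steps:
W(Q, N) = -5 + N*Q² (W(Q, N) = (Q*Q)*N - 5 = Q²*N - 5 = N*Q² - 5 = -5 + N*Q²)
V = 14 (V = -7*(-2) = 14)
F(E) = E*(-5 + E + 6*E²)/4 (F(E) = (E*(E + (-5 + 6*E²)))/4 = (E*(-5 + E + 6*E²))/4 = E*(-5 + E + 6*E²)/4)
1/(-17) - 2*F(V) = 1/(-17) - 14*(-5 + 14 + 6*14²)/2 = -1/17 - 14*(-5 + 14 + 6*196)/2 = -1/17 - 14*(-5 + 14 + 1176)/2 = -1/17 - 14*1185/2 = -1/17 - 2*8295/2 = -1/17 - 8295 = -141016/17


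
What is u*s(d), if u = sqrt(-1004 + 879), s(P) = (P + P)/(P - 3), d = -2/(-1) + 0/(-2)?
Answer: -20*I*sqrt(5) ≈ -44.721*I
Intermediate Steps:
d = 2 (d = -2*(-1) + 0*(-1/2) = 2 + 0 = 2)
s(P) = 2*P/(-3 + P) (s(P) = (2*P)/(-3 + P) = 2*P/(-3 + P))
u = 5*I*sqrt(5) (u = sqrt(-125) = 5*I*sqrt(5) ≈ 11.18*I)
u*s(d) = (5*I*sqrt(5))*(2*2/(-3 + 2)) = (5*I*sqrt(5))*(2*2/(-1)) = (5*I*sqrt(5))*(2*2*(-1)) = (5*I*sqrt(5))*(-4) = -20*I*sqrt(5)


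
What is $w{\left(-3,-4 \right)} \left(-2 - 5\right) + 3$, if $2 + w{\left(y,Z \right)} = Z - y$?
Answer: $24$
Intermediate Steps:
$w{\left(y,Z \right)} = -2 + Z - y$ ($w{\left(y,Z \right)} = -2 + \left(Z - y\right) = -2 + Z - y$)
$w{\left(-3,-4 \right)} \left(-2 - 5\right) + 3 = \left(-2 - 4 - -3\right) \left(-2 - 5\right) + 3 = \left(-2 - 4 + 3\right) \left(-7\right) + 3 = \left(-3\right) \left(-7\right) + 3 = 21 + 3 = 24$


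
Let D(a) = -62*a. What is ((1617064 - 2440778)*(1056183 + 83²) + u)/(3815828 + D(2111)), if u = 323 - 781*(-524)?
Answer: -875666879841/3684946 ≈ -2.3763e+5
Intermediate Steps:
u = 409567 (u = 323 + 409244 = 409567)
((1617064 - 2440778)*(1056183 + 83²) + u)/(3815828 + D(2111)) = ((1617064 - 2440778)*(1056183 + 83²) + 409567)/(3815828 - 62*2111) = (-823714*(1056183 + 6889) + 409567)/(3815828 - 130882) = (-823714*1063072 + 409567)/3684946 = (-875667289408 + 409567)*(1/3684946) = -875666879841*1/3684946 = -875666879841/3684946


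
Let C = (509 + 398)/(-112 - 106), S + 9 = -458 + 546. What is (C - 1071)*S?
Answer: -18516415/218 ≈ -84938.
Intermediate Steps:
S = 79 (S = -9 + (-458 + 546) = -9 + 88 = 79)
C = -907/218 (C = 907/(-218) = 907*(-1/218) = -907/218 ≈ -4.1606)
(C - 1071)*S = (-907/218 - 1071)*79 = -234385/218*79 = -18516415/218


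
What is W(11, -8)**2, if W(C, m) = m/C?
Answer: 64/121 ≈ 0.52893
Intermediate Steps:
W(11, -8)**2 = (-8/11)**2 = 64/121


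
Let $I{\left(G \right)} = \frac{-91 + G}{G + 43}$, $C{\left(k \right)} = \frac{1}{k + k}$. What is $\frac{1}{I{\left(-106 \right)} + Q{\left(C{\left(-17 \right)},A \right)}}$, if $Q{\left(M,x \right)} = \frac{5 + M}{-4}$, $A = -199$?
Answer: $\frac{8568}{16145} \approx 0.53069$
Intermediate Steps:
$C{\left(k \right)} = \frac{1}{2 k}$
$I{\left(G \right)} = \frac{-91 + G}{43 + G}$
$Q{\left(M,x \right)} = - \frac{5}{4} - \frac{M}{4}$ ($Q{\left(M,x \right)} = - \frac{5 + M}{4} = - \frac{5}{4} - \frac{M}{4}$)
$\frac{1}{I{\left(-106 \right)} + Q{\left(C{\left(-17 \right)},A \right)}} = \frac{1}{\frac{-91 - 106}{43 - 106} - \left(\frac{5}{4} + \frac{\frac{1}{2} \frac{1}{-17}}{4}\right)} = \frac{1}{\frac{1}{-63} \left(-197\right) - \left(\frac{5}{4} + \frac{\frac{1}{2} \left(- \frac{1}{17}\right)}{4}\right)} = \frac{1}{\left(- \frac{1}{63}\right) \left(-197\right) - \frac{169}{136}} = \frac{1}{\frac{197}{63} + \left(- \frac{5}{4} + \frac{1}{136}\right)} = \frac{1}{\frac{197}{63} - \frac{169}{136}} = \frac{1}{\frac{16145}{8568}} = \frac{8568}{16145}$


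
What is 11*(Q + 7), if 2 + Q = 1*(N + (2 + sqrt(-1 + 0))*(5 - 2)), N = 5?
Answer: 176 + 33*I ≈ 176.0 + 33.0*I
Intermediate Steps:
Q = 9 + 3*I (Q = -2 + 1*(5 + (2 + sqrt(-1 + 0))*(5 - 2)) = -2 + 1*(5 + (2 + sqrt(-1))*3) = -2 + 1*(5 + (2 + I)*3) = -2 + 1*(5 + (6 + 3*I)) = -2 + 1*(11 + 3*I) = -2 + (11 + 3*I) = 9 + 3*I ≈ 9.0 + 3.0*I)
11*(Q + 7) = 11*((9 + 3*I) + 7) = 11*(16 + 3*I) = 176 + 33*I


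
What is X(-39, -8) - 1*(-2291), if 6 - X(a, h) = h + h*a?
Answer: 1993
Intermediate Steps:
X(a, h) = 6 - h - a*h (X(a, h) = 6 - (h + h*a) = 6 - (h + a*h) = 6 + (-h - a*h) = 6 - h - a*h)
X(-39, -8) - 1*(-2291) = (6 - 1*(-8) - 1*(-39)*(-8)) - 1*(-2291) = (6 + 8 - 312) + 2291 = -298 + 2291 = 1993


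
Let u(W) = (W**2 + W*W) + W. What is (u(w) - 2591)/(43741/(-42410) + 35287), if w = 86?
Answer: 521091670/1496477929 ≈ 0.34821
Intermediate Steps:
u(W) = W + 2*W**2 (u(W) = (W**2 + W**2) + W = 2*W**2 + W = W + 2*W**2)
(u(w) - 2591)/(43741/(-42410) + 35287) = (86*(1 + 2*86) - 2591)/(43741/(-42410) + 35287) = (86*(1 + 172) - 2591)/(43741*(-1/42410) + 35287) = (86*173 - 2591)/(-43741/42410 + 35287) = (14878 - 2591)/(1496477929/42410) = 12287*(42410/1496477929) = 521091670/1496477929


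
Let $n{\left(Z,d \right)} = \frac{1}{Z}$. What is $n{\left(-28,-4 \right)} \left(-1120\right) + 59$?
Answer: $99$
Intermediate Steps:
$n{\left(-28,-4 \right)} \left(-1120\right) + 59 = \frac{1}{-28} \left(-1120\right) + 59 = \left(- \frac{1}{28}\right) \left(-1120\right) + 59 = 40 + 59 = 99$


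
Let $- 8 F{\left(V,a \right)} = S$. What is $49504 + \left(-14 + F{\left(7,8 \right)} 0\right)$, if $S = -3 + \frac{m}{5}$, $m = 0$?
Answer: $49490$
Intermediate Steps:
$S = -3$ ($S = -3 + \frac{0}{5} = -3 + 0 \cdot \frac{1}{5} = -3 + 0 = -3$)
$F{\left(V,a \right)} = \frac{3}{8}$ ($F{\left(V,a \right)} = \left(- \frac{1}{8}\right) \left(-3\right) = \frac{3}{8}$)
$49504 + \left(-14 + F{\left(7,8 \right)} 0\right) = 49504 + \left(-14 + \frac{3}{8} \cdot 0\right) = 49504 + \left(-14 + 0\right) = 49504 - 14 = 49490$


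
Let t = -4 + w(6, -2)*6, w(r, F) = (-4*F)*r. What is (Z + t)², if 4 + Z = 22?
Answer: 91204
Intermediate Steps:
Z = 18 (Z = -4 + 22 = 18)
w(r, F) = -4*F*r
t = 284 (t = -4 - 4*(-2)*6*6 = -4 + 48*6 = -4 + 288 = 284)
(Z + t)² = (18 + 284)² = 302² = 91204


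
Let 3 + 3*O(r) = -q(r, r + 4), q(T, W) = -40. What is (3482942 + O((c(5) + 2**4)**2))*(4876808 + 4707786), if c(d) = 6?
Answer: 100148109616622/3 ≈ 3.3383e+13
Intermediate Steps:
O(r) = 37/3 (O(r) = -1 + (-1*(-40))/3 = -1 + (1/3)*40 = -1 + 40/3 = 37/3)
(3482942 + O((c(5) + 2**4)**2))*(4876808 + 4707786) = (3482942 + 37/3)*(4876808 + 4707786) = (10448863/3)*9584594 = 100148109616622/3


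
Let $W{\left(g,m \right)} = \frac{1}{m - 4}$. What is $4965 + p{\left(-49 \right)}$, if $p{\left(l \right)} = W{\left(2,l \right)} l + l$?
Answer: $\frac{260597}{53} \approx 4916.9$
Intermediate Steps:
$W{\left(g,m \right)} = \frac{1}{-4 + m}$
$p{\left(l \right)} = l + \frac{l}{-4 + l}$ ($p{\left(l \right)} = \frac{l}{-4 + l} + l = l + \frac{l}{-4 + l}$)
$4965 + p{\left(-49 \right)} = 4965 - \frac{49 \left(-3 - 49\right)}{-4 - 49} = 4965 - 49 \frac{1}{-53} \left(-52\right) = 4965 - \left(- \frac{49}{53}\right) \left(-52\right) = 4965 - \frac{2548}{53} = \frac{260597}{53}$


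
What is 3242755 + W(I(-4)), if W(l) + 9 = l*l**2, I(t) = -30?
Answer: 3215746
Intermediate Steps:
W(l) = -9 + l**3 (W(l) = -9 + l*l**2 = -9 + l**3)
3242755 + W(I(-4)) = 3242755 + (-9 + (-30)**3) = 3242755 + (-9 - 27000) = 3242755 - 27009 = 3215746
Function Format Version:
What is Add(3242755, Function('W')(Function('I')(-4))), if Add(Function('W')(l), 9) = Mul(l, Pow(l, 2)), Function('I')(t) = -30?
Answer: 3215746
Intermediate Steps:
Function('W')(l) = Add(-9, Pow(l, 3)) (Function('W')(l) = Add(-9, Mul(l, Pow(l, 2))) = Add(-9, Pow(l, 3)))
Add(3242755, Function('W')(Function('I')(-4))) = Add(3242755, Add(-9, Pow(-30, 3))) = Add(3242755, Add(-9, -27000)) = Add(3242755, -27009) = 3215746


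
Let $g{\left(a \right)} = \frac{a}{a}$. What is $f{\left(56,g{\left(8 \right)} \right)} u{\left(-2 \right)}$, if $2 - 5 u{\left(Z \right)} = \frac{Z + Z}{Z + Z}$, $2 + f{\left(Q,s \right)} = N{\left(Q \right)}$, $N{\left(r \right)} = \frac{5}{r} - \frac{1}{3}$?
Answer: $- \frac{377}{840} \approx -0.44881$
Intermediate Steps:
$g{\left(a \right)} = 1$
$N{\left(r \right)} = - \frac{1}{3} + \frac{5}{r}$ ($N{\left(r \right)} = \frac{5}{r} - \frac{1}{3} = - \frac{1}{3} + \frac{5}{r}$)
$f{\left(Q,s \right)} = -2 + \frac{15 - Q}{3 Q}$
$u{\left(Z \right)} = \frac{1}{5}$ ($u{\left(Z \right)} = \frac{2}{5} - \frac{\left(Z + Z\right) \frac{1}{Z + Z}}{5} = \frac{2}{5} - \frac{2 Z \frac{1}{2 Z}}{5} = \frac{2}{5} - \frac{1}{5} = \frac{1}{5}$)
$f{\left(56,g{\left(8 \right)} \right)} u{\left(-2 \right)} = \left(- \frac{7}{3} + \frac{5}{56}\right) \frac{1}{5} = \left(- \frac{377}{168}\right) \frac{1}{5} = - \frac{377}{840}$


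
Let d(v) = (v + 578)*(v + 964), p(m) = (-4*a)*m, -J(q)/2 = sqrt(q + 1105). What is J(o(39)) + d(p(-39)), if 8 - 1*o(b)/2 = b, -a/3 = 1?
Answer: 54560 - 2*sqrt(1043) ≈ 54495.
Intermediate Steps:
a = -3 (a = -3*1 = -3)
o(b) = 16 - 2*b
J(q) = -2*sqrt(1105 + q) (J(q) = -2*sqrt(q + 1105) = -2*sqrt(1105 + q))
p(m) = 12*m (p(m) = (-4*(-3))*m = 12*m)
d(v) = (578 + v)*(964 + v)
J(o(39)) + d(p(-39)) = -2*sqrt(1105 + (16 - 2*39)) + (557192 + (12*(-39))**2 + 1542*(12*(-39))) = -2*sqrt(1105 + (16 - 78)) + (557192 + (-468)**2 + 1542*(-468)) = -2*sqrt(1105 - 62) + (557192 + 219024 - 721656) = -2*sqrt(1043) + 54560 = 54560 - 2*sqrt(1043)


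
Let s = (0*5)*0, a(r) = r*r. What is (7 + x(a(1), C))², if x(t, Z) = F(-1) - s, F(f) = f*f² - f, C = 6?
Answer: 49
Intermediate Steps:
a(r) = r²
s = 0 (s = 0*0 = 0)
F(f) = f³ - f
x(t, Z) = 0 (x(t, Z) = ((-1)³ - 1*(-1)) - 1*0 = (-1 + 1) + 0 = 0 + 0 = 0)
(7 + x(a(1), C))² = (7 + 0)² = 7² = 49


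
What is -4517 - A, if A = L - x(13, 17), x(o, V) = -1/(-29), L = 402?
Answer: -142650/29 ≈ -4919.0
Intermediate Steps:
x(o, V) = 1/29 (x(o, V) = -1*(-1/29) = 1/29)
A = 11657/29 (A = 402 - 1*1/29 = 402 - 1/29 = 11657/29 ≈ 401.97)
-4517 - A = -4517 - 1*11657/29 = -4517 - 11657/29 = -142650/29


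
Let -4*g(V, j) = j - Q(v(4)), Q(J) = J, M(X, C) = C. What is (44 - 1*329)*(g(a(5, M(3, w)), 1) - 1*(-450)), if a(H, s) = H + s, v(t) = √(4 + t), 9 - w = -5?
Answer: -512715/4 - 285*√2/2 ≈ -1.2838e+5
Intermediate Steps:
w = 14 (w = 9 - 1*(-5) = 9 + 5 = 14)
g(V, j) = √2/2 - j/4 (g(V, j) = -(j - √(4 + 4))/4 = -(j - √8)/4 = -(j - 2*√2)/4 = √2/2 - j/4)
(44 - 1*329)*(g(a(5, M(3, w)), 1) - 1*(-450)) = (44 - 1*329)*((√2/2 - ¼*1) - 1*(-450)) = (44 - 329)*((√2/2 - ¼) + 450) = -285*((-¼ + √2/2) + 450) = -285*(1799/4 + √2/2) = -512715/4 - 285*√2/2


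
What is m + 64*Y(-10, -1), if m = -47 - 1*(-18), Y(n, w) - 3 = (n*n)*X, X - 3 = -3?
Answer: 163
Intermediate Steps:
X = 0 (X = 3 - 3 = 0)
Y(n, w) = 3 (Y(n, w) = 3 + (n*n)*0 = 3 + n**2*0 = 3 + 0 = 3)
m = -29 (m = -47 + 18 = -29)
m + 64*Y(-10, -1) = -29 + 64*3 = -29 + 192 = 163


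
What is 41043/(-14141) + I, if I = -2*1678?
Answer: -47498239/14141 ≈ -3358.9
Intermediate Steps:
I = -3356
41043/(-14141) + I = 41043/(-14141) - 3356 = 41043*(-1/14141) - 3356 = -41043/14141 - 3356 = -47498239/14141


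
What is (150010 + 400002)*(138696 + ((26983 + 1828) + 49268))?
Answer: 119228851300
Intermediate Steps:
(150010 + 400002)*(138696 + ((26983 + 1828) + 49268)) = 550012*(138696 + (28811 + 49268)) = 550012*(138696 + 78079) = 550012*216775 = 119228851300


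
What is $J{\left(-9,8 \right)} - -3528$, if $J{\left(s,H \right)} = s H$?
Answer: $3456$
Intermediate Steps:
$J{\left(s,H \right)} = H s$
$J{\left(-9,8 \right)} - -3528 = 8 \left(-9\right) - -3528 = -72 + 3528 = 3456$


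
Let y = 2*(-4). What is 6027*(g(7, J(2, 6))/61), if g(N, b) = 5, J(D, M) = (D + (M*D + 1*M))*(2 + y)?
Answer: 30135/61 ≈ 494.02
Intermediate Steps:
y = -8
J(D, M) = -6*D - 6*M - 6*D*M (J(D, M) = (D + (M*D + 1*M))*(2 - 8) = (D + (D*M + M))*(-6) = (D + (M + D*M))*(-6) = (D + M + D*M)*(-6) = -6*D - 6*M - 6*D*M)
6027*(g(7, J(2, 6))/61) = 6027*(5/61) = 30135/61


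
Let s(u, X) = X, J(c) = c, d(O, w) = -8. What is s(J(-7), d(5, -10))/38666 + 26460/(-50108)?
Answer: -127937903/242184491 ≈ -0.52827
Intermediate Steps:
s(J(-7), d(5, -10))/38666 + 26460/(-50108) = -8/38666 + 26460/(-50108) = -8*1/38666 + 26460*(-1/50108) = -4/19333 - 6615/12527 = -127937903/242184491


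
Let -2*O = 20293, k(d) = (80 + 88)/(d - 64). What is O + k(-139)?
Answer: -588545/58 ≈ -10147.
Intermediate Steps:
k(d) = 168/(-64 + d)
O = -20293/2 (O = -1/2*20293 = -20293/2 ≈ -10147.)
O + k(-139) = -20293/2 + 168/(-64 - 139) = -20293/2 + 168/(-203) = -20293/2 + 168*(-1/203) = -20293/2 - 24/29 = -588545/58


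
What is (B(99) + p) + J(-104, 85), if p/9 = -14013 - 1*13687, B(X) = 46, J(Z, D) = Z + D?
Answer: -249273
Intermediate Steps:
J(Z, D) = D + Z
p = -249300 (p = 9*(-14013 - 1*13687) = 9*(-14013 - 13687) = 9*(-27700) = -249300)
(B(99) + p) + J(-104, 85) = (46 - 249300) + (85 - 104) = -249254 - 19 = -249273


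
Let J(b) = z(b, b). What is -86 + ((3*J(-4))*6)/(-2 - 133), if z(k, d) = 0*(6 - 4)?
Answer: -86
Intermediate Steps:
z(k, d) = 0 (z(k, d) = 0*2 = 0)
J(b) = 0
-86 + ((3*J(-4))*6)/(-2 - 133) = -86 + ((3*0)*6)/(-2 - 133) = -86 + (0*6)/(-135) = -86 + 0*(-1/135) = -86 + 0 = -86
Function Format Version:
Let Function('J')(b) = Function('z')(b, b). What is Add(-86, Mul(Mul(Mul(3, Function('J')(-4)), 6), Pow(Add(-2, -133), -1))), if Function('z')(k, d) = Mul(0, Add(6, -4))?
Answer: -86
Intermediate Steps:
Function('z')(k, d) = 0 (Function('z')(k, d) = Mul(0, 2) = 0)
Function('J')(b) = 0
Add(-86, Mul(Mul(Mul(3, Function('J')(-4)), 6), Pow(Add(-2, -133), -1))) = Add(-86, Mul(Mul(Mul(3, 0), 6), Pow(Add(-2, -133), -1))) = Add(-86, Mul(Mul(0, 6), Pow(-135, -1))) = Add(-86, Mul(0, Rational(-1, 135))) = Add(-86, 0) = -86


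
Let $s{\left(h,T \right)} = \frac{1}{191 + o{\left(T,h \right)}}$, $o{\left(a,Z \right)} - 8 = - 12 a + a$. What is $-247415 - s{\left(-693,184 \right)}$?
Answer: $- \frac{451532374}{1825} \approx -2.4742 \cdot 10^{5}$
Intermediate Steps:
$o{\left(a,Z \right)} = 8 - 11 a$ ($o{\left(a,Z \right)} = 8 + \left(- 12 a + a\right) = 8 - 11 a$)
$s{\left(h,T \right)} = \frac{1}{199 - 11 T}$ ($s{\left(h,T \right)} = \frac{1}{191 - \left(-8 + 11 T\right)} = \frac{1}{199 - 11 T}$)
$-247415 - s{\left(-693,184 \right)} = -247415 - - \frac{1}{-199 + 11 \cdot 184} = -247415 - - \frac{1}{-199 + 2024} = -247415 - - \frac{1}{1825} = -247415 + \frac{1}{1825} = - \frac{451532374}{1825}$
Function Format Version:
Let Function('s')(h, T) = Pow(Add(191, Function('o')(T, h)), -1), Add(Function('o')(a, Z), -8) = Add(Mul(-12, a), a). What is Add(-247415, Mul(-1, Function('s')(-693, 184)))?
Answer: Rational(-451532374, 1825) ≈ -2.4742e+5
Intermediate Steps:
Function('o')(a, Z) = Add(8, Mul(-11, a)) (Function('o')(a, Z) = Add(8, Add(Mul(-12, a), a)) = Add(8, Mul(-11, a)))
Function('s')(h, T) = Pow(Add(199, Mul(-11, T)), -1) (Function('s')(h, T) = Pow(Add(191, Add(8, Mul(-11, T))), -1) = Pow(Add(199, Mul(-11, T)), -1))
Add(-247415, Mul(-1, Function('s')(-693, 184))) = Add(-247415, Mul(-1, Mul(-1, Pow(Add(-199, Mul(11, 184)), -1)))) = Add(-247415, Mul(-1, Mul(-1, Pow(Add(-199, 2024), -1)))) = Add(-247415, Mul(-1, Mul(-1, Pow(1825, -1)))) = Add(-247415, Mul(-1, Mul(-1, Rational(1, 1825)))) = Add(-247415, Mul(-1, Rational(-1, 1825))) = Add(-247415, Rational(1, 1825)) = Rational(-451532374, 1825)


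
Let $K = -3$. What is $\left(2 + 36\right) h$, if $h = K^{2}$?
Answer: $342$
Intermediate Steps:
$h = 9$ ($h = \left(-3\right)^{2} = 9$)
$\left(2 + 36\right) h = \left(2 + 36\right) 9 = 38 \cdot 9 = 342$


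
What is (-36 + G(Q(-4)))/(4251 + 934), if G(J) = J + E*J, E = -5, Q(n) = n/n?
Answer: -8/1037 ≈ -0.0077146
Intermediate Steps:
Q(n) = 1
G(J) = -4*J (G(J) = J - 5*J = -4*J)
(-36 + G(Q(-4)))/(4251 + 934) = (-36 - 4*1)/(4251 + 934) = (-36 - 4)/5185 = -40*1/5185 = -8/1037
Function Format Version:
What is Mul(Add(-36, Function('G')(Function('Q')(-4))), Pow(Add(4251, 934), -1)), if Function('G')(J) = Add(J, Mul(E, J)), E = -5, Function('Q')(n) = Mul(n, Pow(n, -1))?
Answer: Rational(-8, 1037) ≈ -0.0077146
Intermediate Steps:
Function('Q')(n) = 1
Function('G')(J) = Mul(-4, J) (Function('G')(J) = Add(J, Mul(-5, J)) = Mul(-4, J))
Mul(Add(-36, Function('G')(Function('Q')(-4))), Pow(Add(4251, 934), -1)) = Mul(Add(-36, Mul(-4, 1)), Pow(Add(4251, 934), -1)) = Mul(Add(-36, -4), Pow(5185, -1)) = Mul(-40, Rational(1, 5185)) = Rational(-8, 1037)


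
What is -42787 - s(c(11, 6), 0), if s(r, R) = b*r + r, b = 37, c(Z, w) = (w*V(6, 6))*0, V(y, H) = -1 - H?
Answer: -42787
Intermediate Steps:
c(Z, w) = 0 (c(Z, w) = (w*(-1 - 1*6))*0 = (w*(-1 - 6))*0 = (w*(-7))*0 = -7*w*0 = 0)
s(r, R) = 38*r (s(r, R) = 37*r + r = 38*r)
-42787 - s(c(11, 6), 0) = -42787 - 38*0 = -42787 - 1*0 = -42787 + 0 = -42787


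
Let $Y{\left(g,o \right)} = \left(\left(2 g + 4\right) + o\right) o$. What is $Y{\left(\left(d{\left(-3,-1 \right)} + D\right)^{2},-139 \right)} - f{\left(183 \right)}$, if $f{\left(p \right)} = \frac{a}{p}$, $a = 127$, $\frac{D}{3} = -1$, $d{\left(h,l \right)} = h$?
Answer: $\frac{1602404}{183} \approx 8756.3$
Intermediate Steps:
$D = -3$ ($D = 3 \left(-1\right) = -3$)
$Y{\left(g,o \right)} = o \left(4 + o + 2 g\right)$ ($Y{\left(g,o \right)} = \left(\left(4 + 2 g\right) + o\right) o = \left(4 + o + 2 g\right) o = o \left(4 + o + 2 g\right)$)
$f{\left(p \right)} = \frac{127}{p}$
$Y{\left(\left(d{\left(-3,-1 \right)} + D\right)^{2},-139 \right)} - f{\left(183 \right)} = - 139 \left(4 - 139 + 2 \left(-3 - 3\right)^{2}\right) - \frac{127}{183} = - 139 \left(4 - 139 + 2 \left(-6\right)^{2}\right) - 127 \cdot \frac{1}{183} = - 139 \left(4 - 139 + 2 \cdot 36\right) - \frac{127}{183} = - 139 \left(4 - 139 + 72\right) - \frac{127}{183} = \left(-139\right) \left(-63\right) - \frac{127}{183} = 8757 - \frac{127}{183} = \frac{1602404}{183}$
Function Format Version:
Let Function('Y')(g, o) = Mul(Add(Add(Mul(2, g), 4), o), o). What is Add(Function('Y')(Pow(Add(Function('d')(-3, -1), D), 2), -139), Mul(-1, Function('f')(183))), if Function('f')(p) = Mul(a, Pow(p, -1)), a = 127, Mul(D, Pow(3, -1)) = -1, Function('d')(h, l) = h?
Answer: Rational(1602404, 183) ≈ 8756.3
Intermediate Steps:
D = -3 (D = Mul(3, -1) = -3)
Function('Y')(g, o) = Mul(o, Add(4, o, Mul(2, g))) (Function('Y')(g, o) = Mul(Add(Add(4, Mul(2, g)), o), o) = Mul(Add(4, o, Mul(2, g)), o) = Mul(o, Add(4, o, Mul(2, g))))
Function('f')(p) = Mul(127, Pow(p, -1))
Add(Function('Y')(Pow(Add(Function('d')(-3, -1), D), 2), -139), Mul(-1, Function('f')(183))) = Add(Mul(-139, Add(4, -139, Mul(2, Pow(Add(-3, -3), 2)))), Mul(-1, Mul(127, Pow(183, -1)))) = Add(Mul(-139, Add(4, -139, Mul(2, Pow(-6, 2)))), Mul(-1, Mul(127, Rational(1, 183)))) = Add(Mul(-139, Add(4, -139, Mul(2, 36))), Mul(-1, Rational(127, 183))) = Add(Mul(-139, Add(4, -139, 72)), Rational(-127, 183)) = Add(Mul(-139, -63), Rational(-127, 183)) = Add(8757, Rational(-127, 183)) = Rational(1602404, 183)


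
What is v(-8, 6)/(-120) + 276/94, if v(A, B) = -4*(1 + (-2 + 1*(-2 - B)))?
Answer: 1239/470 ≈ 2.6362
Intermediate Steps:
v(A, B) = 12 + 4*B (v(A, B) = -4*(1 + (-2 + (-2 - B))) = -4*(1 + (-4 - B)) = -4*(-3 - B) = 12 + 4*B)
v(-8, 6)/(-120) + 276/94 = (12 + 4*6)/(-120) + 276/94 = (12 + 24)*(-1/120) + 276*(1/94) = 36*(-1/120) + 138/47 = -3/10 + 138/47 = 1239/470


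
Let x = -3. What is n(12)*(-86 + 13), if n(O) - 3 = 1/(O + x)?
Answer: -2044/9 ≈ -227.11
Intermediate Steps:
n(O) = 3 + 1/(-3 + O) (n(O) = 3 + 1/(O - 3) = 3 + 1/(-3 + O))
n(12)*(-86 + 13) = ((-8 + 3*12)/(-3 + 12))*(-86 + 13) = ((-8 + 36)/9)*(-73) = ((⅑)*28)*(-73) = (28/9)*(-73) = -2044/9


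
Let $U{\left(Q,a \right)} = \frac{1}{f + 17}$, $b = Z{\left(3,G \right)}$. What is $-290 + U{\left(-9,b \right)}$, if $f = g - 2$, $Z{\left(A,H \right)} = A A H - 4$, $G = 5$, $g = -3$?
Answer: $- \frac{3479}{12} \approx -289.92$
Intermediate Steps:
$Z{\left(A,H \right)} = -4 + H A^{2}$ ($Z{\left(A,H \right)} = A^{2} H - 4 = H A^{2} - 4 = -4 + H A^{2}$)
$b = 41$ ($b = -4 + 5 \cdot 3^{2} = -4 + 5 \cdot 9 = -4 + 45 = 41$)
$f = -5$ ($f = -3 - 2 = -5$)
$U{\left(Q,a \right)} = \frac{1}{12}$ ($U{\left(Q,a \right)} = \frac{1}{-5 + 17} = \frac{1}{12}$)
$-290 + U{\left(-9,b \right)} = -290 + \frac{1}{12} = - \frac{3479}{12}$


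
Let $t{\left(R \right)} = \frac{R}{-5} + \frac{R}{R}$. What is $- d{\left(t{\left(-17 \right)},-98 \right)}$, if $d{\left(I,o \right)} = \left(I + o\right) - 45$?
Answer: $\frac{693}{5} \approx 138.6$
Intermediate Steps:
$t{\left(R \right)} = 1 - \frac{R}{5}$ ($t{\left(R \right)} = R \left(- \frac{1}{5}\right) + 1 = - \frac{R}{5} + 1 = 1 - \frac{R}{5}$)
$d{\left(I,o \right)} = -45 + I + o$
$- d{\left(t{\left(-17 \right)},-98 \right)} = - (-45 + \left(1 - - \frac{17}{5}\right) - 98) = - (-45 + \left(1 + \frac{17}{5}\right) - 98) = - (-45 + \frac{22}{5} - 98) = \left(-1\right) \left(- \frac{693}{5}\right) = \frac{693}{5}$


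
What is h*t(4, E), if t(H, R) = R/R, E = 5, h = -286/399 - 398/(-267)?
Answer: 9160/11837 ≈ 0.77384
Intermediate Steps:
h = 9160/11837 (h = -286*1/399 - 398*(-1/267) = -286/399 + 398/267 = 9160/11837 ≈ 0.77384)
t(H, R) = 1
h*t(4, E) = (9160/11837)*1 = 9160/11837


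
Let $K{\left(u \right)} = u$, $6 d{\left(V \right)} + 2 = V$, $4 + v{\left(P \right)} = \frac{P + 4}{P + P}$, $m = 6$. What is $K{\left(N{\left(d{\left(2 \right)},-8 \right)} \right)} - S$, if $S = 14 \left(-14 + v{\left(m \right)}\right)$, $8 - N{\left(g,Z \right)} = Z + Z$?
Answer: $\frac{793}{3} \approx 264.33$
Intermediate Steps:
$v{\left(P \right)} = -4 + \frac{4 + P}{2 P}$ ($v{\left(P \right)} = -4 + \frac{P + 4}{P + P} = -4 + \frac{4 + P}{2 P}$)
$d{\left(V \right)} = - \frac{1}{3} + \frac{V}{6}$
$N{\left(g,Z \right)} = 8 - 2 Z$ ($N{\left(g,Z \right)} = 8 - \left(Z + Z\right) = 8 - 2 Z$)
$S = - \frac{721}{3}$ ($S = 14 \left(-14 - \left(\frac{7}{2} - \frac{2}{6}\right)\right) = 14 \left(-14 + \left(- \frac{7}{2} + 2 \cdot \frac{1}{6}\right)\right) = 14 \left(-14 + \left(- \frac{7}{2} + \frac{1}{3}\right)\right) = 14 \left(-14 - \frac{19}{6}\right) = 14 \left(- \frac{103}{6}\right) = - \frac{721}{3} \approx -240.33$)
$K{\left(N{\left(d{\left(2 \right)},-8 \right)} \right)} - S = \left(8 - -16\right) - - \frac{721}{3} = \left(8 + 16\right) + \frac{721}{3} = 24 + \frac{721}{3} = \frac{793}{3}$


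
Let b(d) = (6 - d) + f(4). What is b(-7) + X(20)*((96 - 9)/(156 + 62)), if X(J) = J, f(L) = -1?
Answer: 2178/109 ≈ 19.982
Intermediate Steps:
b(d) = 5 - d (b(d) = (6 - d) - 1 = 5 - d)
b(-7) + X(20)*((96 - 9)/(156 + 62)) = (5 - 1*(-7)) + 20*((96 - 9)/(156 + 62)) = (5 + 7) + 20*(87/218) = 12 + 20*(87*(1/218)) = 12 + 20*(87/218) = 12 + 870/109 = 2178/109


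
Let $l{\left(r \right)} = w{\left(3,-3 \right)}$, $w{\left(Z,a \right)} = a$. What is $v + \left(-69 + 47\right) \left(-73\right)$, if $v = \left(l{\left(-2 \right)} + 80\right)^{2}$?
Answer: $7535$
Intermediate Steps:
$l{\left(r \right)} = -3$
$v = 5929$ ($v = \left(-3 + 80\right)^{2} = 77^{2} = 5929$)
$v + \left(-69 + 47\right) \left(-73\right) = 5929 + \left(-69 + 47\right) \left(-73\right) = 5929 - -1606 = 5929 + 1606 = 7535$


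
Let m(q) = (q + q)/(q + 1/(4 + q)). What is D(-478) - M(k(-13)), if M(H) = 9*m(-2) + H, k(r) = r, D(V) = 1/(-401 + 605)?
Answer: -2243/204 ≈ -10.995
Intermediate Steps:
D(V) = 1/204
m(q) = 2*q/(q + 1/(4 + q)) (m(q) = (2*q)/(q + 1/(4 + q)) = 2*q/(q + 1/(4 + q)))
M(H) = 24 + H (M(H) = 9*(2*(-2)*(4 - 2)/(1 + (-2)² + 4*(-2))) + H = 9*(2*(-2)*2/(1 + 4 - 8)) + H = 9*(2*(-2)*2/(-3)) + H = 9*(2*(-2)*(-⅓)*2) + H = 9*(8/3) + H = 24 + H)
D(-478) - M(k(-13)) = 1/204 - (24 - 13) = 1/204 - 1*11 = 1/204 - 11 = -2243/204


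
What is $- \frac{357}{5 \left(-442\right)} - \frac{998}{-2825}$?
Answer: $\frac{37813}{73450} \approx 0.51481$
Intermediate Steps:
$- \frac{357}{5 \left(-442\right)} - \frac{998}{-2825} = - \frac{357}{-2210} - - \frac{998}{2825} = \left(-357\right) \left(- \frac{1}{2210}\right) + \frac{998}{2825} = \frac{21}{130} + \frac{998}{2825} = \frac{37813}{73450}$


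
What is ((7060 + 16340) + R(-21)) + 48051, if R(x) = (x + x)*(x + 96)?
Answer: 68301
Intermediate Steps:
R(x) = 2*x*(96 + x) (R(x) = (2*x)*(96 + x) = 2*x*(96 + x))
((7060 + 16340) + R(-21)) + 48051 = ((7060 + 16340) + 2*(-21)*(96 - 21)) + 48051 = (23400 + 2*(-21)*75) + 48051 = (23400 - 3150) + 48051 = 20250 + 48051 = 68301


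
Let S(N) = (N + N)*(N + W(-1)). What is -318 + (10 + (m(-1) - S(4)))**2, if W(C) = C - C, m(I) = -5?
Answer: 411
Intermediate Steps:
W(C) = 0
S(N) = 2*N**2 (S(N) = (N + N)*(N + 0) = (2*N)*N = 2*N**2)
-318 + (10 + (m(-1) - S(4)))**2 = -318 + (10 + (-5 - 2*4**2))**2 = -318 + (10 + (-5 - 2*16))**2 = -318 + (10 + (-5 - 1*32))**2 = -318 + (10 + (-5 - 32))**2 = -318 + (10 - 37)**2 = -318 + (-27)**2 = -318 + 729 = 411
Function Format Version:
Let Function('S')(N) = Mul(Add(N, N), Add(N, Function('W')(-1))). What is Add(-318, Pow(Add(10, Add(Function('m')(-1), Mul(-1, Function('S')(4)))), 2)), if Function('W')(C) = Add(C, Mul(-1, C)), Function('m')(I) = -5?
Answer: 411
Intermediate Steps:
Function('W')(C) = 0
Function('S')(N) = Mul(2, Pow(N, 2)) (Function('S')(N) = Mul(Add(N, N), Add(N, 0)) = Mul(Mul(2, N), N) = Mul(2, Pow(N, 2)))
Add(-318, Pow(Add(10, Add(Function('m')(-1), Mul(-1, Function('S')(4)))), 2)) = Add(-318, Pow(Add(10, Add(-5, Mul(-1, Mul(2, Pow(4, 2))))), 2)) = Add(-318, Pow(Add(10, Add(-5, Mul(-1, Mul(2, 16)))), 2)) = Add(-318, Pow(Add(10, Add(-5, Mul(-1, 32))), 2)) = Add(-318, Pow(Add(10, Add(-5, -32)), 2)) = Add(-318, Pow(Add(10, -37), 2)) = Add(-318, Pow(-27, 2)) = Add(-318, 729) = 411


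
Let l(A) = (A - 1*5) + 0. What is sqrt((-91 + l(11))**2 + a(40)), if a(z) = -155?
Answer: sqrt(7070) ≈ 84.083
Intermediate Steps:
l(A) = -5 + A (l(A) = (A - 5) + 0 = (-5 + A) + 0 = -5 + A)
sqrt((-91 + l(11))**2 + a(40)) = sqrt((-91 + (-5 + 11))**2 - 155) = sqrt((-91 + 6)**2 - 155) = sqrt((-85)**2 - 155) = sqrt(7225 - 155) = sqrt(7070)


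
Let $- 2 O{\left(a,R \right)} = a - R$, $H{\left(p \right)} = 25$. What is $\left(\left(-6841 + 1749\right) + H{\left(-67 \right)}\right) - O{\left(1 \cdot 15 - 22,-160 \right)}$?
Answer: $- \frac{9981}{2} \approx -4990.5$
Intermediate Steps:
$O{\left(a,R \right)} = \frac{R}{2} - \frac{a}{2}$ ($O{\left(a,R \right)} = - \frac{a - R}{2} = \frac{R}{2} - \frac{a}{2}$)
$\left(\left(-6841 + 1749\right) + H{\left(-67 \right)}\right) - O{\left(1 \cdot 15 - 22,-160 \right)} = \left(\left(-6841 + 1749\right) + 25\right) - \left(\frac{1}{2} \left(-160\right) - \frac{1 \cdot 15 - 22}{2}\right) = \left(-5092 + 25\right) - \left(-80 - \frac{15 - 22}{2}\right) = -5067 - \left(-80 - - \frac{7}{2}\right) = -5067 - \left(-80 + \frac{7}{2}\right) = -5067 - - \frac{153}{2} = -5067 + \frac{153}{2} = - \frac{9981}{2}$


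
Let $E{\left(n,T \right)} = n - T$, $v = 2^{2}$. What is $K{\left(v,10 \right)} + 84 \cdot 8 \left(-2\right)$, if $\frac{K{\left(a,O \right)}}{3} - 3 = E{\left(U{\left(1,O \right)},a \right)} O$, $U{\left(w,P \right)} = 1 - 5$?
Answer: $-1575$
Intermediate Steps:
$U{\left(w,P \right)} = -4$
$v = 4$
$K{\left(a,O \right)} = 9 + 3 O \left(-4 - a\right)$ ($K{\left(a,O \right)} = 9 + 3 \left(-4 - a\right) O = 9 + 3 O \left(-4 - a\right)$)
$K{\left(v,10 \right)} + 84 \cdot 8 \left(-2\right) = \left(9 - 30 \left(4 + 4\right)\right) + 84 \cdot 8 \left(-2\right) = \left(9 - 30 \cdot 8\right) + 84 \left(-16\right) = \left(9 - 240\right) - 1344 = -231 - 1344 = -1575$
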